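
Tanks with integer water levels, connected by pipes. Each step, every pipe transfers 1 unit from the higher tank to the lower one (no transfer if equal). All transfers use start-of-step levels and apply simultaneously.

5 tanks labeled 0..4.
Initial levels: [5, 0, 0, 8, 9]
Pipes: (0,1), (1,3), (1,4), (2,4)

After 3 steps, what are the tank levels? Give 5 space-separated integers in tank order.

Step 1: flows [0->1,3->1,4->1,4->2] -> levels [4 3 1 7 7]
Step 2: flows [0->1,3->1,4->1,4->2] -> levels [3 6 2 6 5]
Step 3: flows [1->0,1=3,1->4,4->2] -> levels [4 4 3 6 5]

Answer: 4 4 3 6 5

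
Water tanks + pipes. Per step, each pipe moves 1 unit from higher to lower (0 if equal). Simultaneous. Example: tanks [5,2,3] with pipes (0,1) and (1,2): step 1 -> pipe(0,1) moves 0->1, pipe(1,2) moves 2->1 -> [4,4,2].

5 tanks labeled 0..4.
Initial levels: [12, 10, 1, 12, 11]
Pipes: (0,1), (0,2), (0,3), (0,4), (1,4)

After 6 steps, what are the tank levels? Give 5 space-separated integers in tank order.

Step 1: flows [0->1,0->2,0=3,0->4,4->1] -> levels [9 12 2 12 11]
Step 2: flows [1->0,0->2,3->0,4->0,1->4] -> levels [11 10 3 11 11]
Step 3: flows [0->1,0->2,0=3,0=4,4->1] -> levels [9 12 4 11 10]
Step 4: flows [1->0,0->2,3->0,4->0,1->4] -> levels [11 10 5 10 10]
Step 5: flows [0->1,0->2,0->3,0->4,1=4] -> levels [7 11 6 11 11]
Step 6: flows [1->0,0->2,3->0,4->0,1=4] -> levels [9 10 7 10 10]

Answer: 9 10 7 10 10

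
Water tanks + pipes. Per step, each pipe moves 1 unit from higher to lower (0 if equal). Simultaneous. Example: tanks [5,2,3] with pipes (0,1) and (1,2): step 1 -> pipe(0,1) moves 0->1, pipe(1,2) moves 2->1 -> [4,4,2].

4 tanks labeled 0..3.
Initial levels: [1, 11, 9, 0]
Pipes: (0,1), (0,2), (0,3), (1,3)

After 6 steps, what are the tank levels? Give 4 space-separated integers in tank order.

Step 1: flows [1->0,2->0,0->3,1->3] -> levels [2 9 8 2]
Step 2: flows [1->0,2->0,0=3,1->3] -> levels [4 7 7 3]
Step 3: flows [1->0,2->0,0->3,1->3] -> levels [5 5 6 5]
Step 4: flows [0=1,2->0,0=3,1=3] -> levels [6 5 5 5]
Step 5: flows [0->1,0->2,0->3,1=3] -> levels [3 6 6 6]
Step 6: flows [1->0,2->0,3->0,1=3] -> levels [6 5 5 5]

Answer: 6 5 5 5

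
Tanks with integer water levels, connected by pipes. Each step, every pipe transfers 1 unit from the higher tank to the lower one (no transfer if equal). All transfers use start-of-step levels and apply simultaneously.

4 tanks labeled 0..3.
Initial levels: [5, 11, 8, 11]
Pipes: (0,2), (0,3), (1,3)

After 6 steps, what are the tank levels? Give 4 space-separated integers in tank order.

Step 1: flows [2->0,3->0,1=3] -> levels [7 11 7 10]
Step 2: flows [0=2,3->0,1->3] -> levels [8 10 7 10]
Step 3: flows [0->2,3->0,1=3] -> levels [8 10 8 9]
Step 4: flows [0=2,3->0,1->3] -> levels [9 9 8 9]
Step 5: flows [0->2,0=3,1=3] -> levels [8 9 9 9]
Step 6: flows [2->0,3->0,1=3] -> levels [10 9 8 8]

Answer: 10 9 8 8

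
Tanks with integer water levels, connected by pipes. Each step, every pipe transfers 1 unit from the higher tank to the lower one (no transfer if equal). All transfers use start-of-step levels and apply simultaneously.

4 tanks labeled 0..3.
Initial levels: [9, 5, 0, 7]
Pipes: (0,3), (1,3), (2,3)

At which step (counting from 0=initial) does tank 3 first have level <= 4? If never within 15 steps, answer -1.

Answer: 6

Derivation:
Step 1: flows [0->3,3->1,3->2] -> levels [8 6 1 6]
Step 2: flows [0->3,1=3,3->2] -> levels [7 6 2 6]
Step 3: flows [0->3,1=3,3->2] -> levels [6 6 3 6]
Step 4: flows [0=3,1=3,3->2] -> levels [6 6 4 5]
Step 5: flows [0->3,1->3,3->2] -> levels [5 5 5 6]
Step 6: flows [3->0,3->1,3->2] -> levels [6 6 6 3]
Tank 3 first reaches <=4 at step 6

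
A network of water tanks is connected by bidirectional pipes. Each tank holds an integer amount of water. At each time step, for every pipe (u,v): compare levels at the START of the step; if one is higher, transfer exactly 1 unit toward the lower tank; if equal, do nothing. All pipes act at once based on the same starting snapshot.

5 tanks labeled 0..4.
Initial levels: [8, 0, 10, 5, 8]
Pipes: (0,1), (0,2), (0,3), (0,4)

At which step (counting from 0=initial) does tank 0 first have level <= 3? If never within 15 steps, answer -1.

Answer: -1

Derivation:
Step 1: flows [0->1,2->0,0->3,0=4] -> levels [7 1 9 6 8]
Step 2: flows [0->1,2->0,0->3,4->0] -> levels [7 2 8 7 7]
Step 3: flows [0->1,2->0,0=3,0=4] -> levels [7 3 7 7 7]
Step 4: flows [0->1,0=2,0=3,0=4] -> levels [6 4 7 7 7]
Step 5: flows [0->1,2->0,3->0,4->0] -> levels [8 5 6 6 6]
Step 6: flows [0->1,0->2,0->3,0->4] -> levels [4 6 7 7 7]
Step 7: flows [1->0,2->0,3->0,4->0] -> levels [8 5 6 6 6]
  -> period-2 cycle (repeats step 5); tank 0 never drops to <=3
Tank 0 never reaches <=3 within 15 steps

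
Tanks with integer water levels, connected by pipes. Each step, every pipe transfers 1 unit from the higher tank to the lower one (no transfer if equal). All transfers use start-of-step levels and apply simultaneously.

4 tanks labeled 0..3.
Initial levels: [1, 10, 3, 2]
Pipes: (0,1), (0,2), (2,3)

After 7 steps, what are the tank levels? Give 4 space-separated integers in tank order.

Step 1: flows [1->0,2->0,2->3] -> levels [3 9 1 3]
Step 2: flows [1->0,0->2,3->2] -> levels [3 8 3 2]
Step 3: flows [1->0,0=2,2->3] -> levels [4 7 2 3]
Step 4: flows [1->0,0->2,3->2] -> levels [4 6 4 2]
Step 5: flows [1->0,0=2,2->3] -> levels [5 5 3 3]
Step 6: flows [0=1,0->2,2=3] -> levels [4 5 4 3]
Step 7: flows [1->0,0=2,2->3] -> levels [5 4 3 4]

Answer: 5 4 3 4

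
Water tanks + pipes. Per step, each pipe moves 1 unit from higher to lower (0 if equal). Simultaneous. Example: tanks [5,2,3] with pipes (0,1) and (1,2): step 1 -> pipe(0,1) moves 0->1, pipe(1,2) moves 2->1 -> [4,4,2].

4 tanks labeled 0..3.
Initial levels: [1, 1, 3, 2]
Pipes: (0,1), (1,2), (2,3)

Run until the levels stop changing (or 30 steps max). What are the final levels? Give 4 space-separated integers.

Step 1: flows [0=1,2->1,2->3] -> levels [1 2 1 3]
Step 2: flows [1->0,1->2,3->2] -> levels [2 0 3 2]
Step 3: flows [0->1,2->1,2->3] -> levels [1 2 1 3]
  -> period-2 cycle: step 3 state = step 1 state; never stabilizes
  -> state at step 30: (30-1) mod 2 = 1, same as step 2 -> [2 0 3 2]

Answer: 2 0 3 2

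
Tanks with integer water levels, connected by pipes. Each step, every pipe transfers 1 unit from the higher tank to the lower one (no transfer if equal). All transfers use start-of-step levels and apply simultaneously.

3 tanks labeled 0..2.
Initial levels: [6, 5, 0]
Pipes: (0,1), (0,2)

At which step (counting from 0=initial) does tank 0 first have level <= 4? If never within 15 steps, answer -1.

Answer: 1

Derivation:
Step 1: flows [0->1,0->2] -> levels [4 6 1]
Tank 0 first reaches <=4 at step 1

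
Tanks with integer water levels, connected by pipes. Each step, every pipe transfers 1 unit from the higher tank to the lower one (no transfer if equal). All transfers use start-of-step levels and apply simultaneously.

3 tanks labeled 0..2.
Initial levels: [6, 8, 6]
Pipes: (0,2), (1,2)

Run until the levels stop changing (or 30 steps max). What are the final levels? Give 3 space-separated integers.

Answer: 7 7 6

Derivation:
Step 1: flows [0=2,1->2] -> levels [6 7 7]
Step 2: flows [2->0,1=2] -> levels [7 7 6]
Step 3: flows [0->2,1->2] -> levels [6 6 8]
Step 4: flows [2->0,2->1] -> levels [7 7 6]
  -> period-2 cycle: step 4 state = step 2 state; never stabilizes
  -> state at step 30: (30-2) mod 2 = 0, same as step 2 -> [7 7 6]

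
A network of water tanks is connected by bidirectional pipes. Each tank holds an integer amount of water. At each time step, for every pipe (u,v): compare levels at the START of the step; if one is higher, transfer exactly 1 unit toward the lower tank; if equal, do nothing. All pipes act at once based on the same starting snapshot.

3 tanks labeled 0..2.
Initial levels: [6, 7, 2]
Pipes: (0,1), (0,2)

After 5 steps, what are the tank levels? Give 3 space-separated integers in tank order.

Step 1: flows [1->0,0->2] -> levels [6 6 3]
Step 2: flows [0=1,0->2] -> levels [5 6 4]
Step 3: flows [1->0,0->2] -> levels [5 5 5]
Step 4: flows [0=1,0=2] -> levels [5 5 5]
  -> stable; steps 5..5 unchanged -> [5 5 5]

Answer: 5 5 5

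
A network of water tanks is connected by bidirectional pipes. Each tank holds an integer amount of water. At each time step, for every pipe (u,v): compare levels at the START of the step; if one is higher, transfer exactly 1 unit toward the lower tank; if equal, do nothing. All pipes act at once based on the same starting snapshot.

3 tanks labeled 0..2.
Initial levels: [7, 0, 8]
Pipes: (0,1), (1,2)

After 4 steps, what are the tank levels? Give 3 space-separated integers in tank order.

Step 1: flows [0->1,2->1] -> levels [6 2 7]
Step 2: flows [0->1,2->1] -> levels [5 4 6]
Step 3: flows [0->1,2->1] -> levels [4 6 5]
Step 4: flows [1->0,1->2] -> levels [5 4 6]

Answer: 5 4 6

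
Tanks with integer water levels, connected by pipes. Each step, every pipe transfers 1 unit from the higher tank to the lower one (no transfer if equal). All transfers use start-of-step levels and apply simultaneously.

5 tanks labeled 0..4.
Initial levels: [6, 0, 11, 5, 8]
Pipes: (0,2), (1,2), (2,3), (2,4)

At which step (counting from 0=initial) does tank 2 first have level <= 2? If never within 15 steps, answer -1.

Step 1: flows [2->0,2->1,2->3,2->4] -> levels [7 1 7 6 9]
Step 2: flows [0=2,2->1,2->3,4->2] -> levels [7 2 6 7 8]
Step 3: flows [0->2,2->1,3->2,4->2] -> levels [6 3 8 6 7]
Step 4: flows [2->0,2->1,2->3,2->4] -> levels [7 4 4 7 8]
Step 5: flows [0->2,1=2,3->2,4->2] -> levels [6 4 7 6 7]
Step 6: flows [2->0,2->1,2->3,2=4] -> levels [7 5 4 7 7]
Step 7: flows [0->2,1->2,3->2,4->2] -> levels [6 4 8 6 6]
Step 8: flows [2->0,2->1,2->3,2->4] -> levels [7 5 4 7 7]
  -> period-2 cycle (repeats step 6); tank 2 never drops to <=2
Tank 2 never reaches <=2 within 15 steps

Answer: -1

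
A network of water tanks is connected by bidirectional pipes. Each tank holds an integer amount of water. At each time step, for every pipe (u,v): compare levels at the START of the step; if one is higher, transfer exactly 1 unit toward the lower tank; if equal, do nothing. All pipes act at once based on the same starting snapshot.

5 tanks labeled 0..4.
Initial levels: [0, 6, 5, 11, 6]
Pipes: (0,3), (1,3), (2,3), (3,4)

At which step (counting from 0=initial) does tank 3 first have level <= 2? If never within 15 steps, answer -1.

Answer: -1

Derivation:
Step 1: flows [3->0,3->1,3->2,3->4] -> levels [1 7 6 7 7]
Step 2: flows [3->0,1=3,3->2,3=4] -> levels [2 7 7 5 7]
Step 3: flows [3->0,1->3,2->3,4->3] -> levels [3 6 6 7 6]
Step 4: flows [3->0,3->1,3->2,3->4] -> levels [4 7 7 3 7]
Step 5: flows [0->3,1->3,2->3,4->3] -> levels [3 6 6 7 6]
  -> period-2 cycle (repeats step 3); tank 3 never drops to <=2
Tank 3 never reaches <=2 within 15 steps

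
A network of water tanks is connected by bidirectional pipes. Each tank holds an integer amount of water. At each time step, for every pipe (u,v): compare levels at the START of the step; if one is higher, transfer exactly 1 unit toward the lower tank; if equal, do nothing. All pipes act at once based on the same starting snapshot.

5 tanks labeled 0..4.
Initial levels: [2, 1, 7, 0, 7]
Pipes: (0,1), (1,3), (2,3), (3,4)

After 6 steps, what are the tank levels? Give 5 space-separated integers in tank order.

Answer: 2 3 5 2 5

Derivation:
Step 1: flows [0->1,1->3,2->3,4->3] -> levels [1 1 6 3 6]
Step 2: flows [0=1,3->1,2->3,4->3] -> levels [1 2 5 4 5]
Step 3: flows [1->0,3->1,2->3,4->3] -> levels [2 2 4 5 4]
Step 4: flows [0=1,3->1,3->2,3->4] -> levels [2 3 5 2 5]
Step 5: flows [1->0,1->3,2->3,4->3] -> levels [3 1 4 5 4]
Step 6: flows [0->1,3->1,3->2,3->4] -> levels [2 3 5 2 5]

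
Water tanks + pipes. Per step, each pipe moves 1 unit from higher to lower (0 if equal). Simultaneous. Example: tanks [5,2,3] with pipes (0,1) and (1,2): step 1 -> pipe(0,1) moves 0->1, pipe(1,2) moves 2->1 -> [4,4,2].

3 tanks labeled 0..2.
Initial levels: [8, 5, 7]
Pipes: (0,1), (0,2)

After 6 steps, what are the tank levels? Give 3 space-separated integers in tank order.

Step 1: flows [0->1,0->2] -> levels [6 6 8]
Step 2: flows [0=1,2->0] -> levels [7 6 7]
Step 3: flows [0->1,0=2] -> levels [6 7 7]
Step 4: flows [1->0,2->0] -> levels [8 6 6]
Step 5: flows [0->1,0->2] -> levels [6 7 7]
  -> period-2 cycle: step 5 state = step 3 state
  -> state at step 6: (6-3) mod 2 = 1, same as step 4 -> [8 6 6]

Answer: 8 6 6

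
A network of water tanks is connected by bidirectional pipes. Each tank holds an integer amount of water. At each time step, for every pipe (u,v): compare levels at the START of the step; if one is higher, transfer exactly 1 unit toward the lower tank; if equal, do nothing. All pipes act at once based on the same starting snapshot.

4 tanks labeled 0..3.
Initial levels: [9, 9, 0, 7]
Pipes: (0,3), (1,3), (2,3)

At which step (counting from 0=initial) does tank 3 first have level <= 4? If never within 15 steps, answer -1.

Step 1: flows [0->3,1->3,3->2] -> levels [8 8 1 8]
Step 2: flows [0=3,1=3,3->2] -> levels [8 8 2 7]
Step 3: flows [0->3,1->3,3->2] -> levels [7 7 3 8]
Step 4: flows [3->0,3->1,3->2] -> levels [8 8 4 5]
Step 5: flows [0->3,1->3,3->2] -> levels [7 7 5 6]
Step 6: flows [0->3,1->3,3->2] -> levels [6 6 6 7]
Step 7: flows [3->0,3->1,3->2] -> levels [7 7 7 4]
Tank 3 first reaches <=4 at step 7

Answer: 7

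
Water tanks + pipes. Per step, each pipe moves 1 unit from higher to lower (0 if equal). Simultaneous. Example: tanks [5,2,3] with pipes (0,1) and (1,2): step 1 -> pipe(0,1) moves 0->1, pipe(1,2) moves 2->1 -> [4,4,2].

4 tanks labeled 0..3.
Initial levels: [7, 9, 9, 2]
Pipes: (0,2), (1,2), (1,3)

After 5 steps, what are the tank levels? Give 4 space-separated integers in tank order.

Step 1: flows [2->0,1=2,1->3] -> levels [8 8 8 3]
Step 2: flows [0=2,1=2,1->3] -> levels [8 7 8 4]
Step 3: flows [0=2,2->1,1->3] -> levels [8 7 7 5]
Step 4: flows [0->2,1=2,1->3] -> levels [7 6 8 6]
Step 5: flows [2->0,2->1,1=3] -> levels [8 7 6 6]

Answer: 8 7 6 6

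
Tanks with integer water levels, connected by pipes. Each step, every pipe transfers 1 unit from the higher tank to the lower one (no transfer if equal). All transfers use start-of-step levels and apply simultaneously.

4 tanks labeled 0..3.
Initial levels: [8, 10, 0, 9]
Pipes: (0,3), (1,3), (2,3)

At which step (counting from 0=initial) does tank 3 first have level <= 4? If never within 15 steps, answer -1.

Step 1: flows [3->0,1->3,3->2] -> levels [9 9 1 8]
Step 2: flows [0->3,1->3,3->2] -> levels [8 8 2 9]
Step 3: flows [3->0,3->1,3->2] -> levels [9 9 3 6]
Step 4: flows [0->3,1->3,3->2] -> levels [8 8 4 7]
Step 5: flows [0->3,1->3,3->2] -> levels [7 7 5 8]
Step 6: flows [3->0,3->1,3->2] -> levels [8 8 6 5]
Step 7: flows [0->3,1->3,2->3] -> levels [7 7 5 8]
  -> period-2 cycle (repeats step 5); tank 3 never drops to <=4
Tank 3 never reaches <=4 within 15 steps

Answer: -1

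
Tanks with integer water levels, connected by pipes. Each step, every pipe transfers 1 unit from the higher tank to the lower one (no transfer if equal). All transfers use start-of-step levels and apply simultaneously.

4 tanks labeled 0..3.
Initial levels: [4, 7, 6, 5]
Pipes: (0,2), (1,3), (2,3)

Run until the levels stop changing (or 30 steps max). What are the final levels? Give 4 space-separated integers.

Step 1: flows [2->0,1->3,2->3] -> levels [5 6 4 7]
Step 2: flows [0->2,3->1,3->2] -> levels [4 7 6 5]
  -> period-2 cycle: step 2 state = step 0 state; never stabilizes
  -> state at step 30: (30-0) mod 2 = 0, same as step 0 -> [4 7 6 5]

Answer: 4 7 6 5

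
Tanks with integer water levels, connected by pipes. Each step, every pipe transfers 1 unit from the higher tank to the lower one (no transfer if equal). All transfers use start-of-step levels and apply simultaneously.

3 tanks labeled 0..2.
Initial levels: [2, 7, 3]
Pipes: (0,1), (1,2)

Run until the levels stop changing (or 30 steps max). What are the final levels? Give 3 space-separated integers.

Step 1: flows [1->0,1->2] -> levels [3 5 4]
Step 2: flows [1->0,1->2] -> levels [4 3 5]
Step 3: flows [0->1,2->1] -> levels [3 5 4]
  -> period-2 cycle: step 3 state = step 1 state; never stabilizes
  -> state at step 30: (30-1) mod 2 = 1, same as step 2 -> [4 3 5]

Answer: 4 3 5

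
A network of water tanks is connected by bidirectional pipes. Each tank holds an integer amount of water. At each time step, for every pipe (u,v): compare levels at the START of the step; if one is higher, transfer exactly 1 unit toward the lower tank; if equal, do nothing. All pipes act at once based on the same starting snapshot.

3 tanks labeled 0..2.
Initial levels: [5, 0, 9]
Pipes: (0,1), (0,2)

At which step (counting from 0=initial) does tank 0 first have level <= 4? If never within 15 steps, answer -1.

Answer: 5

Derivation:
Step 1: flows [0->1,2->0] -> levels [5 1 8]
Step 2: flows [0->1,2->0] -> levels [5 2 7]
Step 3: flows [0->1,2->0] -> levels [5 3 6]
Step 4: flows [0->1,2->0] -> levels [5 4 5]
Step 5: flows [0->1,0=2] -> levels [4 5 5]
Tank 0 first reaches <=4 at step 5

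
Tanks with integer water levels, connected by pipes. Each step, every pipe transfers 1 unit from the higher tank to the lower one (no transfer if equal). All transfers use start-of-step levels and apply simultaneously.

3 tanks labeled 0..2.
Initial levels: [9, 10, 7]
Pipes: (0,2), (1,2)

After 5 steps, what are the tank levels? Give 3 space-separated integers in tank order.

Step 1: flows [0->2,1->2] -> levels [8 9 9]
Step 2: flows [2->0,1=2] -> levels [9 9 8]
Step 3: flows [0->2,1->2] -> levels [8 8 10]
Step 4: flows [2->0,2->1] -> levels [9 9 8]
  -> period-2 cycle: step 4 state = step 2 state
  -> state at step 5: (5-2) mod 2 = 1, same as step 3 -> [8 8 10]

Answer: 8 8 10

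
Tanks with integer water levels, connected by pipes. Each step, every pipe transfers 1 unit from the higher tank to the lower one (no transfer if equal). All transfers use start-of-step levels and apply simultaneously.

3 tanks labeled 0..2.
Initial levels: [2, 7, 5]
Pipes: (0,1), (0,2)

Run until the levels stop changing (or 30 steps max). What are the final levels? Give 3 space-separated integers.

Answer: 6 4 4

Derivation:
Step 1: flows [1->0,2->0] -> levels [4 6 4]
Step 2: flows [1->0,0=2] -> levels [5 5 4]
Step 3: flows [0=1,0->2] -> levels [4 5 5]
Step 4: flows [1->0,2->0] -> levels [6 4 4]
Step 5: flows [0->1,0->2] -> levels [4 5 5]
  -> period-2 cycle: step 5 state = step 3 state; never stabilizes
  -> state at step 30: (30-3) mod 2 = 1, same as step 4 -> [6 4 4]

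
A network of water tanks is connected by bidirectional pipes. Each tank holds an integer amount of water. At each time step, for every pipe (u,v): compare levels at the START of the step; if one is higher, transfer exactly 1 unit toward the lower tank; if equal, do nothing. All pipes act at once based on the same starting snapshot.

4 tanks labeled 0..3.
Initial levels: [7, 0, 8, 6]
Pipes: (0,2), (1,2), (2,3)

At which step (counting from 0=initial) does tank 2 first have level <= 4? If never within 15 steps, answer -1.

Step 1: flows [2->0,2->1,2->3] -> levels [8 1 5 7]
Step 2: flows [0->2,2->1,3->2] -> levels [7 2 6 6]
Step 3: flows [0->2,2->1,2=3] -> levels [6 3 6 6]
Step 4: flows [0=2,2->1,2=3] -> levels [6 4 5 6]
Step 5: flows [0->2,2->1,3->2] -> levels [5 5 6 5]
Step 6: flows [2->0,2->1,2->3] -> levels [6 6 3 6]
Tank 2 first reaches <=4 at step 6

Answer: 6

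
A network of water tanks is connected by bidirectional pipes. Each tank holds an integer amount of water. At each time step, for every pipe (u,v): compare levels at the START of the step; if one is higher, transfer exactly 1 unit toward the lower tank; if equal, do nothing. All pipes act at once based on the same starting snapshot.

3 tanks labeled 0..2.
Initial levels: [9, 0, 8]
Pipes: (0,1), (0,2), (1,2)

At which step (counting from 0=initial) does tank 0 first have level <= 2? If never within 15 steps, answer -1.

Answer: -1

Derivation:
Step 1: flows [0->1,0->2,2->1] -> levels [7 2 8]
Step 2: flows [0->1,2->0,2->1] -> levels [7 4 6]
Step 3: flows [0->1,0->2,2->1] -> levels [5 6 6]
Step 4: flows [1->0,2->0,1=2] -> levels [7 5 5]
Step 5: flows [0->1,0->2,1=2] -> levels [5 6 6]
  -> period-2 cycle (repeats step 3); tank 0 never drops to <=2
Tank 0 never reaches <=2 within 15 steps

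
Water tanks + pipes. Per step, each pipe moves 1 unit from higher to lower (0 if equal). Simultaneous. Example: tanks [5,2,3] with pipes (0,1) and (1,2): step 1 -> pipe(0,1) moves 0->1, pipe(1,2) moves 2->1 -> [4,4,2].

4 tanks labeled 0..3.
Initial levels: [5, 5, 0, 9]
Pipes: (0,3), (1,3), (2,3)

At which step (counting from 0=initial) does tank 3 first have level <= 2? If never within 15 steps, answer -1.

Step 1: flows [3->0,3->1,3->2] -> levels [6 6 1 6]
Step 2: flows [0=3,1=3,3->2] -> levels [6 6 2 5]
Step 3: flows [0->3,1->3,3->2] -> levels [5 5 3 6]
Step 4: flows [3->0,3->1,3->2] -> levels [6 6 4 3]
Step 5: flows [0->3,1->3,2->3] -> levels [5 5 3 6]
  -> period-2 cycle (repeats step 3); tank 3 never drops to <=2
Tank 3 never reaches <=2 within 15 steps

Answer: -1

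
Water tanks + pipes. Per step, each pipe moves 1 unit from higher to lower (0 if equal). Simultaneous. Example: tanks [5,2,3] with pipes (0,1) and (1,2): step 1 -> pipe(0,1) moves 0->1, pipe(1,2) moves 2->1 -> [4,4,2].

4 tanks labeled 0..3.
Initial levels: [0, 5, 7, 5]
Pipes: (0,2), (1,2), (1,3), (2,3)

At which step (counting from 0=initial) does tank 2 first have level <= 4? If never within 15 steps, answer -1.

Step 1: flows [2->0,2->1,1=3,2->3] -> levels [1 6 4 6]
Tank 2 first reaches <=4 at step 1

Answer: 1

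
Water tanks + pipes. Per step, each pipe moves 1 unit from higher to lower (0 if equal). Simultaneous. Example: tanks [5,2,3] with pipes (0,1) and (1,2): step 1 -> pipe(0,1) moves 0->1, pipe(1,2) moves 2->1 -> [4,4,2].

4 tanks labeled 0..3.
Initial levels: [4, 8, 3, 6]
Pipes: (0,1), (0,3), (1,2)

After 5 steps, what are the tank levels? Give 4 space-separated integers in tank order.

Answer: 6 4 6 5

Derivation:
Step 1: flows [1->0,3->0,1->2] -> levels [6 6 4 5]
Step 2: flows [0=1,0->3,1->2] -> levels [5 5 5 6]
Step 3: flows [0=1,3->0,1=2] -> levels [6 5 5 5]
Step 4: flows [0->1,0->3,1=2] -> levels [4 6 5 6]
Step 5: flows [1->0,3->0,1->2] -> levels [6 4 6 5]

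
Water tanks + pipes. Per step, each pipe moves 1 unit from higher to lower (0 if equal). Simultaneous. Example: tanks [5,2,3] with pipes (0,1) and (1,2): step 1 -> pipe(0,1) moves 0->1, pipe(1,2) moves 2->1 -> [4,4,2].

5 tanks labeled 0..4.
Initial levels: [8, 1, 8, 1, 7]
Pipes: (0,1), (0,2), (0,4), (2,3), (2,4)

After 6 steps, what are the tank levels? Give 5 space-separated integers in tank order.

Answer: 4 5 4 5 7

Derivation:
Step 1: flows [0->1,0=2,0->4,2->3,2->4] -> levels [6 2 6 2 9]
Step 2: flows [0->1,0=2,4->0,2->3,4->2] -> levels [6 3 6 3 7]
Step 3: flows [0->1,0=2,4->0,2->3,4->2] -> levels [6 4 6 4 5]
Step 4: flows [0->1,0=2,0->4,2->3,2->4] -> levels [4 5 4 5 7]
Step 5: flows [1->0,0=2,4->0,3->2,4->2] -> levels [6 4 6 4 5]
  -> period-2 cycle: step 5 state = step 3 state
  -> state at step 6: (6-3) mod 2 = 1, same as step 4 -> [4 5 4 5 7]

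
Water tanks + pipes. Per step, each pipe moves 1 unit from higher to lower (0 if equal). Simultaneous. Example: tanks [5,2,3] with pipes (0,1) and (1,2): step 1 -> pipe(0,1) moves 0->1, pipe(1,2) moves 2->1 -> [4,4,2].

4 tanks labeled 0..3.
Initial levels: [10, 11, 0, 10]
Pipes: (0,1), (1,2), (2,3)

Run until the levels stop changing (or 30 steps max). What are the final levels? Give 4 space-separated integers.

Answer: 9 7 8 7

Derivation:
Step 1: flows [1->0,1->2,3->2] -> levels [11 9 2 9]
Step 2: flows [0->1,1->2,3->2] -> levels [10 9 4 8]
Step 3: flows [0->1,1->2,3->2] -> levels [9 9 6 7]
Step 4: flows [0=1,1->2,3->2] -> levels [9 8 8 6]
Step 5: flows [0->1,1=2,2->3] -> levels [8 9 7 7]
Step 6: flows [1->0,1->2,2=3] -> levels [9 7 8 7]
Step 7: flows [0->1,2->1,2->3] -> levels [8 9 6 8]
Step 8: flows [1->0,1->2,3->2] -> levels [9 7 8 7]
  -> period-2 cycle: step 8 state = step 6 state; never stabilizes
  -> state at step 30: (30-6) mod 2 = 0, same as step 6 -> [9 7 8 7]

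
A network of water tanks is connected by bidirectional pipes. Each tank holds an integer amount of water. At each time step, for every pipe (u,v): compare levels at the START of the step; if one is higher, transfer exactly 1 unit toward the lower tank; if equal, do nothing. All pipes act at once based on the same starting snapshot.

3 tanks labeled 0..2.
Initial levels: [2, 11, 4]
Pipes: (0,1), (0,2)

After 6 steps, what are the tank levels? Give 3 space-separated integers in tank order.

Answer: 5 6 6

Derivation:
Step 1: flows [1->0,2->0] -> levels [4 10 3]
Step 2: flows [1->0,0->2] -> levels [4 9 4]
Step 3: flows [1->0,0=2] -> levels [5 8 4]
Step 4: flows [1->0,0->2] -> levels [5 7 5]
Step 5: flows [1->0,0=2] -> levels [6 6 5]
Step 6: flows [0=1,0->2] -> levels [5 6 6]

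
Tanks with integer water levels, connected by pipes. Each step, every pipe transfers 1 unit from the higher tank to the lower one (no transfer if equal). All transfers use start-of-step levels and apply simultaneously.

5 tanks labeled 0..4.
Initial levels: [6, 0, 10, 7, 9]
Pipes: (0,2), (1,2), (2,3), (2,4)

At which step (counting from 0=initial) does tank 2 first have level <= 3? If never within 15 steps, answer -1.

Answer: -1

Derivation:
Step 1: flows [2->0,2->1,2->3,2->4] -> levels [7 1 6 8 10]
Step 2: flows [0->2,2->1,3->2,4->2] -> levels [6 2 8 7 9]
Step 3: flows [2->0,2->1,2->3,4->2] -> levels [7 3 6 8 8]
Step 4: flows [0->2,2->1,3->2,4->2] -> levels [6 4 8 7 7]
Step 5: flows [2->0,2->1,2->3,2->4] -> levels [7 5 4 8 8]
Step 6: flows [0->2,1->2,3->2,4->2] -> levels [6 4 8 7 7]
  -> period-2 cycle (repeats step 4); tank 2 never drops to <=3
Tank 2 never reaches <=3 within 15 steps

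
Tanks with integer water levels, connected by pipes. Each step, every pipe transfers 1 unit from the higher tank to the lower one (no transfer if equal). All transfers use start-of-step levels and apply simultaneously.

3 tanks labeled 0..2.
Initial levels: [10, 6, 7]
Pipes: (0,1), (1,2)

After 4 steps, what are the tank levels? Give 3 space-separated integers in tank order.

Step 1: flows [0->1,2->1] -> levels [9 8 6]
Step 2: flows [0->1,1->2] -> levels [8 8 7]
Step 3: flows [0=1,1->2] -> levels [8 7 8]
Step 4: flows [0->1,2->1] -> levels [7 9 7]

Answer: 7 9 7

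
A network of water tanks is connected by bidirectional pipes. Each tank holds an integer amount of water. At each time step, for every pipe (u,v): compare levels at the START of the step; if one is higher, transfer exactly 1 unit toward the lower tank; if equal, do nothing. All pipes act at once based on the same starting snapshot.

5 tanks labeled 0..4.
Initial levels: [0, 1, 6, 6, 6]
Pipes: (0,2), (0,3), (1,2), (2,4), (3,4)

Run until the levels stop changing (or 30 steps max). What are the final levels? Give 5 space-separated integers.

Answer: 4 4 2 5 4

Derivation:
Step 1: flows [2->0,3->0,2->1,2=4,3=4] -> levels [2 2 4 5 6]
Step 2: flows [2->0,3->0,2->1,4->2,4->3] -> levels [4 3 3 5 4]
Step 3: flows [0->2,3->0,1=2,4->2,3->4] -> levels [4 3 5 3 4]
Step 4: flows [2->0,0->3,2->1,2->4,4->3] -> levels [4 4 2 5 4]
Step 5: flows [0->2,3->0,1->2,4->2,3->4] -> levels [4 3 5 3 4]
  -> period-2 cycle: step 5 state = step 3 state; never stabilizes
  -> state at step 30: (30-3) mod 2 = 1, same as step 4 -> [4 4 2 5 4]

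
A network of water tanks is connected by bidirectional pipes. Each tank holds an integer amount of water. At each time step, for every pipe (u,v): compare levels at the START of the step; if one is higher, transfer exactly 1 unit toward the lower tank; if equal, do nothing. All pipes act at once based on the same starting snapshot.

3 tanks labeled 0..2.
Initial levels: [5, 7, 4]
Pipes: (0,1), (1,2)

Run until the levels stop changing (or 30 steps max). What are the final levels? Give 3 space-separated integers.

Step 1: flows [1->0,1->2] -> levels [6 5 5]
Step 2: flows [0->1,1=2] -> levels [5 6 5]
Step 3: flows [1->0,1->2] -> levels [6 4 6]
Step 4: flows [0->1,2->1] -> levels [5 6 5]
  -> period-2 cycle: step 4 state = step 2 state; never stabilizes
  -> state at step 30: (30-2) mod 2 = 0, same as step 2 -> [5 6 5]

Answer: 5 6 5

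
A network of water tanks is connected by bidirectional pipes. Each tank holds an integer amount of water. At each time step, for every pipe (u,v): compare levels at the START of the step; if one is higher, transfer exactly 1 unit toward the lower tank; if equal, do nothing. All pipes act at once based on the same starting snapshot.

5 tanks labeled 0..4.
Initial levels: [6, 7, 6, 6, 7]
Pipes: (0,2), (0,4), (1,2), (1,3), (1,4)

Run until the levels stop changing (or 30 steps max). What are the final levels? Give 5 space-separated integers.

Step 1: flows [0=2,4->0,1->2,1->3,1=4] -> levels [7 5 7 7 6]
Step 2: flows [0=2,0->4,2->1,3->1,4->1] -> levels [6 8 6 6 6]
Step 3: flows [0=2,0=4,1->2,1->3,1->4] -> levels [6 5 7 7 7]
Step 4: flows [2->0,4->0,2->1,3->1,4->1] -> levels [8 8 5 6 5]
Step 5: flows [0->2,0->4,1->2,1->3,1->4] -> levels [6 5 7 7 7]
  -> period-2 cycle: step 5 state = step 3 state; never stabilizes
  -> state at step 30: (30-3) mod 2 = 1, same as step 4 -> [8 8 5 6 5]

Answer: 8 8 5 6 5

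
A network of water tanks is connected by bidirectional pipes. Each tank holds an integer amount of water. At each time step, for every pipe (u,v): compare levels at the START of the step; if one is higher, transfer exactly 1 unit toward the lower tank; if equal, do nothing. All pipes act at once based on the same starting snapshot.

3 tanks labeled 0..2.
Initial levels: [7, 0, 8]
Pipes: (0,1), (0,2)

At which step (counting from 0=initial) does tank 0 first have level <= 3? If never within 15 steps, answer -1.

Step 1: flows [0->1,2->0] -> levels [7 1 7]
Step 2: flows [0->1,0=2] -> levels [6 2 7]
Step 3: flows [0->1,2->0] -> levels [6 3 6]
Step 4: flows [0->1,0=2] -> levels [5 4 6]
Step 5: flows [0->1,2->0] -> levels [5 5 5]
Step 6: flows [0=1,0=2] -> levels [5 5 5]
  -> stable; tank 0 stays at 5 > 3
Tank 0 never reaches <=3 within 15 steps

Answer: -1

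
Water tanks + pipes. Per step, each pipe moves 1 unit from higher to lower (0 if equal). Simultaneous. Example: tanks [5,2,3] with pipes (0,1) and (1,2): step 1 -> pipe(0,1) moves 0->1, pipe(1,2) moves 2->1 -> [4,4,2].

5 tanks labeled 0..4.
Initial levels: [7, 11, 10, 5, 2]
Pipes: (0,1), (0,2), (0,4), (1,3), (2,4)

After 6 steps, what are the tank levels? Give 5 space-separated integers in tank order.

Answer: 8 6 7 8 6

Derivation:
Step 1: flows [1->0,2->0,0->4,1->3,2->4] -> levels [8 9 8 6 4]
Step 2: flows [1->0,0=2,0->4,1->3,2->4] -> levels [8 7 7 7 6]
Step 3: flows [0->1,0->2,0->4,1=3,2->4] -> levels [5 8 7 7 8]
Step 4: flows [1->0,2->0,4->0,1->3,4->2] -> levels [8 6 7 8 6]
Step 5: flows [0->1,0->2,0->4,3->1,2->4] -> levels [5 8 7 7 8]
  -> period-2 cycle: step 5 state = step 3 state
  -> state at step 6: (6-3) mod 2 = 1, same as step 4 -> [8 6 7 8 6]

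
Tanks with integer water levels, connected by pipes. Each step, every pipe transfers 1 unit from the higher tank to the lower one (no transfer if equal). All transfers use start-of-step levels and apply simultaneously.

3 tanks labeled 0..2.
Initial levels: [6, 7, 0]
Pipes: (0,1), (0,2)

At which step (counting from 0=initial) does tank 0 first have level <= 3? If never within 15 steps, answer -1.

Step 1: flows [1->0,0->2] -> levels [6 6 1]
Step 2: flows [0=1,0->2] -> levels [5 6 2]
Step 3: flows [1->0,0->2] -> levels [5 5 3]
Step 4: flows [0=1,0->2] -> levels [4 5 4]
Step 5: flows [1->0,0=2] -> levels [5 4 4]
Step 6: flows [0->1,0->2] -> levels [3 5 5]
Tank 0 first reaches <=3 at step 6

Answer: 6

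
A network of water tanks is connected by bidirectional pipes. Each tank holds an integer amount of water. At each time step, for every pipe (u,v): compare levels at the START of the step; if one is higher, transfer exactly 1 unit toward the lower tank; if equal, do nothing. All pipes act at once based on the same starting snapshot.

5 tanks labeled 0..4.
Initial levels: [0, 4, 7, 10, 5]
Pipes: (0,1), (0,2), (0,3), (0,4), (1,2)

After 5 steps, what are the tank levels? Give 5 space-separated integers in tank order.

Answer: 4 5 5 7 5

Derivation:
Step 1: flows [1->0,2->0,3->0,4->0,2->1] -> levels [4 4 5 9 4]
Step 2: flows [0=1,2->0,3->0,0=4,2->1] -> levels [6 5 3 8 4]
Step 3: flows [0->1,0->2,3->0,0->4,1->2] -> levels [4 5 5 7 5]
Step 4: flows [1->0,2->0,3->0,4->0,1=2] -> levels [8 4 4 6 4]
Step 5: flows [0->1,0->2,0->3,0->4,1=2] -> levels [4 5 5 7 5]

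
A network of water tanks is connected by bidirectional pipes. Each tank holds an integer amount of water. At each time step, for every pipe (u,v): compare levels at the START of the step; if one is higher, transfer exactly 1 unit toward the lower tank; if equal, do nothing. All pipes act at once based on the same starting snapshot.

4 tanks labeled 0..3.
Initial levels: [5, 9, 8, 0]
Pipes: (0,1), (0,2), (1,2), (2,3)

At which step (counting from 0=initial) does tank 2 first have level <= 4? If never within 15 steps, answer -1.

Step 1: flows [1->0,2->0,1->2,2->3] -> levels [7 7 7 1]
Step 2: flows [0=1,0=2,1=2,2->3] -> levels [7 7 6 2]
Step 3: flows [0=1,0->2,1->2,2->3] -> levels [6 6 7 3]
Step 4: flows [0=1,2->0,2->1,2->3] -> levels [7 7 4 4]
Tank 2 first reaches <=4 at step 4

Answer: 4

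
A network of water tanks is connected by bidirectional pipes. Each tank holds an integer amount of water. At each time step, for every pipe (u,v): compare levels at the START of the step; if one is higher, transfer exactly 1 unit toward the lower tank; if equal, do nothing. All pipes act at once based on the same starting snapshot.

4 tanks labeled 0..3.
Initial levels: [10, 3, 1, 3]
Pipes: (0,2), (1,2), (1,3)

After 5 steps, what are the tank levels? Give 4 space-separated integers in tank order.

Step 1: flows [0->2,1->2,1=3] -> levels [9 2 3 3]
Step 2: flows [0->2,2->1,3->1] -> levels [8 4 3 2]
Step 3: flows [0->2,1->2,1->3] -> levels [7 2 5 3]
Step 4: flows [0->2,2->1,3->1] -> levels [6 4 5 2]
Step 5: flows [0->2,2->1,1->3] -> levels [5 4 5 3]

Answer: 5 4 5 3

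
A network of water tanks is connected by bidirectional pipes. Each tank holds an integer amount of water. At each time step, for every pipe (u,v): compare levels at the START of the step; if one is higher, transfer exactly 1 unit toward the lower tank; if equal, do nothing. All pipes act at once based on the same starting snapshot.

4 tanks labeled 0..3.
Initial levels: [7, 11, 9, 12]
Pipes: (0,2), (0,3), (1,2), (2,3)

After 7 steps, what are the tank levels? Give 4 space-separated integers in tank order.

Answer: 9 9 11 10

Derivation:
Step 1: flows [2->0,3->0,1->2,3->2] -> levels [9 10 10 10]
Step 2: flows [2->0,3->0,1=2,2=3] -> levels [11 10 9 9]
Step 3: flows [0->2,0->3,1->2,2=3] -> levels [9 9 11 10]
Step 4: flows [2->0,3->0,2->1,2->3] -> levels [11 10 8 10]
Step 5: flows [0->2,0->3,1->2,3->2] -> levels [9 9 11 10]
  -> period-2 cycle: step 5 state = step 3 state
  -> state at step 7: (7-3) mod 2 = 0, same as step 3 -> [9 9 11 10]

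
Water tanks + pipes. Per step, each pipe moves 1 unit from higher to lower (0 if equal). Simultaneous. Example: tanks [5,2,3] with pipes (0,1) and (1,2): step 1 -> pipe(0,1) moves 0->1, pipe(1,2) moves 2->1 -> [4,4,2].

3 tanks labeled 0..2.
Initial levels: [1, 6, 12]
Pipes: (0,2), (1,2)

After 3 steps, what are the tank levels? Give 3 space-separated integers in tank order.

Answer: 4 8 7

Derivation:
Step 1: flows [2->0,2->1] -> levels [2 7 10]
Step 2: flows [2->0,2->1] -> levels [3 8 8]
Step 3: flows [2->0,1=2] -> levels [4 8 7]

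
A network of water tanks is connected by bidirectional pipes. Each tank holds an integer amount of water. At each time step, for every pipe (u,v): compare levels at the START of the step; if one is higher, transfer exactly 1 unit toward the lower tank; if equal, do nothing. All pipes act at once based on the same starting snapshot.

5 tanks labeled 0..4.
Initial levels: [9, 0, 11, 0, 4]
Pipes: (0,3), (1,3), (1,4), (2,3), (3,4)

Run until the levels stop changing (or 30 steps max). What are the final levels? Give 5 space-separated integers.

Answer: 4 4 5 7 4

Derivation:
Step 1: flows [0->3,1=3,4->1,2->3,4->3] -> levels [8 1 10 3 2]
Step 2: flows [0->3,3->1,4->1,2->3,3->4] -> levels [7 3 9 3 2]
Step 3: flows [0->3,1=3,1->4,2->3,3->4] -> levels [6 2 8 4 4]
Step 4: flows [0->3,3->1,4->1,2->3,3=4] -> levels [5 4 7 5 3]
Step 5: flows [0=3,3->1,1->4,2->3,3->4] -> levels [5 4 6 4 5]
Step 6: flows [0->3,1=3,4->1,2->3,4->3] -> levels [4 5 5 7 3]
Step 7: flows [3->0,3->1,1->4,3->2,3->4] -> levels [5 5 6 3 5]
Step 8: flows [0->3,1->3,1=4,2->3,4->3] -> levels [4 4 5 7 4]
Step 9: flows [3->0,3->1,1=4,3->2,3->4] -> levels [5 5 6 3 5]
  -> period-2 cycle: step 9 state = step 7 state; never stabilizes
  -> state at step 30: (30-7) mod 2 = 1, same as step 8 -> [4 4 5 7 4]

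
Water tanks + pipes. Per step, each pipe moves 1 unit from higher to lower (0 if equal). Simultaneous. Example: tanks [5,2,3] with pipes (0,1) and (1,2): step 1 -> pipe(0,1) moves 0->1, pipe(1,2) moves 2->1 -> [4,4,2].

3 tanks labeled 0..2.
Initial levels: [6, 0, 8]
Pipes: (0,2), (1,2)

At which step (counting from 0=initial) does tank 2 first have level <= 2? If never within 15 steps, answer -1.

Answer: -1

Derivation:
Step 1: flows [2->0,2->1] -> levels [7 1 6]
Step 2: flows [0->2,2->1] -> levels [6 2 6]
Step 3: flows [0=2,2->1] -> levels [6 3 5]
Step 4: flows [0->2,2->1] -> levels [5 4 5]
Step 5: flows [0=2,2->1] -> levels [5 5 4]
Step 6: flows [0->2,1->2] -> levels [4 4 6]
Step 7: flows [2->0,2->1] -> levels [5 5 4]
  -> period-2 cycle (repeats step 5); tank 2 never drops to <=2
Tank 2 never reaches <=2 within 15 steps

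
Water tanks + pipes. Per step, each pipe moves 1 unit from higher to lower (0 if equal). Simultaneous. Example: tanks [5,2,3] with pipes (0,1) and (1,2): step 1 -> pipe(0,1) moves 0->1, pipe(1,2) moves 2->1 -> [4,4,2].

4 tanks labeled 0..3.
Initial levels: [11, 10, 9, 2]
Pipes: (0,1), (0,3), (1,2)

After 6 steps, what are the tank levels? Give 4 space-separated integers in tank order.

Answer: 8 8 9 7

Derivation:
Step 1: flows [0->1,0->3,1->2] -> levels [9 10 10 3]
Step 2: flows [1->0,0->3,1=2] -> levels [9 9 10 4]
Step 3: flows [0=1,0->3,2->1] -> levels [8 10 9 5]
Step 4: flows [1->0,0->3,1->2] -> levels [8 8 10 6]
Step 5: flows [0=1,0->3,2->1] -> levels [7 9 9 7]
Step 6: flows [1->0,0=3,1=2] -> levels [8 8 9 7]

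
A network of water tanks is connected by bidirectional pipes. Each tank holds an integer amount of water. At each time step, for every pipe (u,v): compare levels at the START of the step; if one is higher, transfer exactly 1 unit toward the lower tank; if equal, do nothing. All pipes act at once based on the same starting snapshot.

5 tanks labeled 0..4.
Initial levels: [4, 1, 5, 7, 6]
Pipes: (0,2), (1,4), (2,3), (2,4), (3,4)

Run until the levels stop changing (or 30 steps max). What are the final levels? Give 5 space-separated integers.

Step 1: flows [2->0,4->1,3->2,4->2,3->4] -> levels [5 2 6 5 5]
Step 2: flows [2->0,4->1,2->3,2->4,3=4] -> levels [6 3 3 6 5]
Step 3: flows [0->2,4->1,3->2,4->2,3->4] -> levels [5 4 6 4 4]
Step 4: flows [2->0,1=4,2->3,2->4,3=4] -> levels [6 4 3 5 5]
Step 5: flows [0->2,4->1,3->2,4->2,3=4] -> levels [5 5 6 4 3]
Step 6: flows [2->0,1->4,2->3,2->4,3->4] -> levels [6 4 3 4 6]
Step 7: flows [0->2,4->1,3->2,4->2,4->3] -> levels [5 5 6 4 3]
  -> period-2 cycle: step 7 state = step 5 state; never stabilizes
  -> state at step 30: (30-5) mod 2 = 1, same as step 6 -> [6 4 3 4 6]

Answer: 6 4 3 4 6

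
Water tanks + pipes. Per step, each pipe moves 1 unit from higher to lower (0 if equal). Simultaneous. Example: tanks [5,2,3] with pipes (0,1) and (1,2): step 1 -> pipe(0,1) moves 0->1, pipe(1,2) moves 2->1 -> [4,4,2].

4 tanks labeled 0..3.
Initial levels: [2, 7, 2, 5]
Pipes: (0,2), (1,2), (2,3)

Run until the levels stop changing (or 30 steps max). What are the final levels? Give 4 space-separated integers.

Step 1: flows [0=2,1->2,3->2] -> levels [2 6 4 4]
Step 2: flows [2->0,1->2,2=3] -> levels [3 5 4 4]
Step 3: flows [2->0,1->2,2=3] -> levels [4 4 4 4]
Step 4: flows [0=2,1=2,2=3] -> levels [4 4 4 4]
  -> stable (no change)

Answer: 4 4 4 4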